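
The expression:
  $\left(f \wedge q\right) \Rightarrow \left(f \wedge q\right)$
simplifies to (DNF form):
$\text{True}$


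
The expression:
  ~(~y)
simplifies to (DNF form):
y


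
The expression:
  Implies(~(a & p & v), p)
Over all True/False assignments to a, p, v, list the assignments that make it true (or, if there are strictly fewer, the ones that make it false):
is true only for:
  a=False, p=True, v=False;
  a=False, p=True, v=True;
  a=True, p=True, v=False;
  a=True, p=True, v=True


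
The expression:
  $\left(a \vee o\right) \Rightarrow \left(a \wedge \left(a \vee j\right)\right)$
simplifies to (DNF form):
$a \vee \neg o$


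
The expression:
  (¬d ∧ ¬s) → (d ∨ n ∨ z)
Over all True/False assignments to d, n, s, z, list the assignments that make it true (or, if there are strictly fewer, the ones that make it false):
is false only for:
  d=False, n=False, s=False, z=False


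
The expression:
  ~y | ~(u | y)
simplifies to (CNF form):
~y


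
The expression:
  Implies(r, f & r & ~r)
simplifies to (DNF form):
~r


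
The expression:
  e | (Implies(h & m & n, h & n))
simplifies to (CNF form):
True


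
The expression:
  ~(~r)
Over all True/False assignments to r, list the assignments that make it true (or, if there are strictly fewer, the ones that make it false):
is true only for:
  r=True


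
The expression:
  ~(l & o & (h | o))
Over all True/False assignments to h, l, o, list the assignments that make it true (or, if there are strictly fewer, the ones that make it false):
is false only for:
  h=False, l=True, o=True;
  h=True, l=True, o=True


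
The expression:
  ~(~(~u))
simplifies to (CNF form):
~u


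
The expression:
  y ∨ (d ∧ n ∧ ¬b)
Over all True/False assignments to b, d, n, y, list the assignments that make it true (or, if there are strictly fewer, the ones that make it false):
is false only for:
  b=False, d=False, n=False, y=False;
  b=False, d=False, n=True, y=False;
  b=False, d=True, n=False, y=False;
  b=True, d=False, n=False, y=False;
  b=True, d=False, n=True, y=False;
  b=True, d=True, n=False, y=False;
  b=True, d=True, n=True, y=False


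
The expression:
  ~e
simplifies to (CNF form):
~e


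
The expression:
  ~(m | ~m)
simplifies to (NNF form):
False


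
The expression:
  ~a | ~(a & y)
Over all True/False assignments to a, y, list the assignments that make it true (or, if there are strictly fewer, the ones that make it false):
is false only for:
  a=True, y=True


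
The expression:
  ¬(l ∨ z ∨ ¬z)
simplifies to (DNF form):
False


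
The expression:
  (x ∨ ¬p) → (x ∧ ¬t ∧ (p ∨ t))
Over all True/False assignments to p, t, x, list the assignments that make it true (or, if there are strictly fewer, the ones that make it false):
is true only for:
  p=True, t=False, x=False;
  p=True, t=False, x=True;
  p=True, t=True, x=False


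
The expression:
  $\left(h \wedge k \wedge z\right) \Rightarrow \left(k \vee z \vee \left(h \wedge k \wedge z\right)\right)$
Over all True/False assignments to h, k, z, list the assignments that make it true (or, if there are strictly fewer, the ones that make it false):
is always true.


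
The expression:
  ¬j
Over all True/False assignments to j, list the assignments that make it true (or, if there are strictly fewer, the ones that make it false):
is true only for:
  j=False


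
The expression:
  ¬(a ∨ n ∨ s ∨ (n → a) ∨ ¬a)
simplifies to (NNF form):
False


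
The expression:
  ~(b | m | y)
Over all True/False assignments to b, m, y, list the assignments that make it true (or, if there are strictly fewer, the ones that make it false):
is true only for:
  b=False, m=False, y=False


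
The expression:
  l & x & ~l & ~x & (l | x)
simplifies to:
False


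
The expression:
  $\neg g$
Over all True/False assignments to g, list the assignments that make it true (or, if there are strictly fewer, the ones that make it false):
is true only for:
  g=False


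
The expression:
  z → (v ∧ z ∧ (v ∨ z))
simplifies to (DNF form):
v ∨ ¬z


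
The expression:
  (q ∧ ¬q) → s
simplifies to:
True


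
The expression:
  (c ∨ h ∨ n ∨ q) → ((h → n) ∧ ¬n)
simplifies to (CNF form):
¬h ∧ ¬n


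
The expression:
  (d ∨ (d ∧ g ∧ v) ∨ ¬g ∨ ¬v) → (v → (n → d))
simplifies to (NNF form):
d ∨ g ∨ ¬n ∨ ¬v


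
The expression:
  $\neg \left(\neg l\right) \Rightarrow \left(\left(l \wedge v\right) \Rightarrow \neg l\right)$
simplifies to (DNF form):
$\neg l \vee \neg v$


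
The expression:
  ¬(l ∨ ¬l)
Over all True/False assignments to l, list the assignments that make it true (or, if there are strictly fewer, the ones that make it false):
is never true.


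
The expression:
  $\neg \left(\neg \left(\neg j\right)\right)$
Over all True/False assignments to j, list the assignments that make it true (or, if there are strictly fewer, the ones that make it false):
is true only for:
  j=False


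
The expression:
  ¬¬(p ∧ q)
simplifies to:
p ∧ q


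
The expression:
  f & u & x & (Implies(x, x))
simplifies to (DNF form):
f & u & x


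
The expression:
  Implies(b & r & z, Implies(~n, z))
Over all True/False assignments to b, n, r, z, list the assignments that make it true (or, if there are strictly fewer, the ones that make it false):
is always true.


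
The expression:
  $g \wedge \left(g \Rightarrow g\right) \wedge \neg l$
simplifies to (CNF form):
$g \wedge \neg l$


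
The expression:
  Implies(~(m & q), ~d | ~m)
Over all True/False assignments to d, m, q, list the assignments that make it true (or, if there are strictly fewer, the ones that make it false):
is false only for:
  d=True, m=True, q=False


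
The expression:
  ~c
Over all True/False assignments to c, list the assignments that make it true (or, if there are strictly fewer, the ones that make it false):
is true only for:
  c=False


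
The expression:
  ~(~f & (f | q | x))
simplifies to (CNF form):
(f | ~q) & (f | ~x)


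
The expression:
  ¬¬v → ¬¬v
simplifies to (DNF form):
True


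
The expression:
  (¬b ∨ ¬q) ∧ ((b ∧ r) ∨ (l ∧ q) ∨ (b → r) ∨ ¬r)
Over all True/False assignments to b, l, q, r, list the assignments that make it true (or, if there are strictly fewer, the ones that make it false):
is false only for:
  b=True, l=False, q=True, r=False;
  b=True, l=False, q=True, r=True;
  b=True, l=True, q=True, r=False;
  b=True, l=True, q=True, r=True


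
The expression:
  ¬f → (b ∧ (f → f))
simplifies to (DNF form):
b ∨ f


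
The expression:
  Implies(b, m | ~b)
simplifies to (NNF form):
m | ~b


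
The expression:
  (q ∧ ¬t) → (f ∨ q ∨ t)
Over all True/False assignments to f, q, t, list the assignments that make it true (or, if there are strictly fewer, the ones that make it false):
is always true.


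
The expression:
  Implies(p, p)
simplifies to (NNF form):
True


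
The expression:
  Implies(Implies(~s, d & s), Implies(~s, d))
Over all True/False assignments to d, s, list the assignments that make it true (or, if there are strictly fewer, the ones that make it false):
is always true.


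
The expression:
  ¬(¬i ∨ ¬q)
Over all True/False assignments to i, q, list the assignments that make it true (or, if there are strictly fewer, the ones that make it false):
is true only for:
  i=True, q=True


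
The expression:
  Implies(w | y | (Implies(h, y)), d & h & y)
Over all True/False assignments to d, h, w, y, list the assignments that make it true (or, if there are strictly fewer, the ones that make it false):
is true only for:
  d=False, h=True, w=False, y=False;
  d=True, h=True, w=False, y=False;
  d=True, h=True, w=False, y=True;
  d=True, h=True, w=True, y=True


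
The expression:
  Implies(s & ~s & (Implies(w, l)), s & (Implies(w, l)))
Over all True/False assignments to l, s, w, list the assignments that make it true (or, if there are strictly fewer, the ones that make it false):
is always true.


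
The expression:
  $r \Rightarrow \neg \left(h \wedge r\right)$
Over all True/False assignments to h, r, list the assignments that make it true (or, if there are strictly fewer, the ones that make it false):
is false only for:
  h=True, r=True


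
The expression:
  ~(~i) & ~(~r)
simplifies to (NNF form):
i & r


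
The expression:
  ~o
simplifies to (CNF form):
~o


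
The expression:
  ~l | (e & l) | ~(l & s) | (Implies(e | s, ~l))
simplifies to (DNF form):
e | ~l | ~s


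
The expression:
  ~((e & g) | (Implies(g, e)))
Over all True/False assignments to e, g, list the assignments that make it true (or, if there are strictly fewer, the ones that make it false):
is true only for:
  e=False, g=True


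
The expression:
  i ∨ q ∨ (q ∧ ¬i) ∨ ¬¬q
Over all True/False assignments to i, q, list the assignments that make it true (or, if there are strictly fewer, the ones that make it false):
is false only for:
  i=False, q=False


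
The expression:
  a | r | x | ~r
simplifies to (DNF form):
True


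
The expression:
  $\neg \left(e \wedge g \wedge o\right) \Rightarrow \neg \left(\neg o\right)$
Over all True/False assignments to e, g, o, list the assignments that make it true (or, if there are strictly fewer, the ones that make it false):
is true only for:
  e=False, g=False, o=True;
  e=False, g=True, o=True;
  e=True, g=False, o=True;
  e=True, g=True, o=True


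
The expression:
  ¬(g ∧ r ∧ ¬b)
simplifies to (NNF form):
b ∨ ¬g ∨ ¬r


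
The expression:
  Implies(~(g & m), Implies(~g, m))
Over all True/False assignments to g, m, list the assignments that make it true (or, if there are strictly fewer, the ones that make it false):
is false only for:
  g=False, m=False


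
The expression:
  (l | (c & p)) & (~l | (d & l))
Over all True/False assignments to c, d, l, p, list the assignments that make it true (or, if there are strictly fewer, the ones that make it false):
is true only for:
  c=False, d=True, l=True, p=False;
  c=False, d=True, l=True, p=True;
  c=True, d=False, l=False, p=True;
  c=True, d=True, l=False, p=True;
  c=True, d=True, l=True, p=False;
  c=True, d=True, l=True, p=True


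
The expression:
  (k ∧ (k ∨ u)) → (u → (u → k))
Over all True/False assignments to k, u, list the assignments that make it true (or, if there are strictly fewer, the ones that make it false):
is always true.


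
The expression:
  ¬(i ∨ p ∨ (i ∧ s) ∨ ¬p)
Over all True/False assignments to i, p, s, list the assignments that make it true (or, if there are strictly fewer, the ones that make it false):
is never true.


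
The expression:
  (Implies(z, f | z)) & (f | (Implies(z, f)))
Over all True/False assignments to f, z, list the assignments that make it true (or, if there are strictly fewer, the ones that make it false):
is false only for:
  f=False, z=True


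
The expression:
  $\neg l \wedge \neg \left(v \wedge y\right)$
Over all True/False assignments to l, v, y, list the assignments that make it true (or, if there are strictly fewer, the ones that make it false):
is true only for:
  l=False, v=False, y=False;
  l=False, v=False, y=True;
  l=False, v=True, y=False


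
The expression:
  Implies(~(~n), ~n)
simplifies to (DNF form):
~n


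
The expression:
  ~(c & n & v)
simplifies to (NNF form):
~c | ~n | ~v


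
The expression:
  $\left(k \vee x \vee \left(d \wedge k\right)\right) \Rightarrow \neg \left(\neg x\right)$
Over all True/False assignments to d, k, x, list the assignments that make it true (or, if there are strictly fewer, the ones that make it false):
is false only for:
  d=False, k=True, x=False;
  d=True, k=True, x=False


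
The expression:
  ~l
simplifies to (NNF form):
~l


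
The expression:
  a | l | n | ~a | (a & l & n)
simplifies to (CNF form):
True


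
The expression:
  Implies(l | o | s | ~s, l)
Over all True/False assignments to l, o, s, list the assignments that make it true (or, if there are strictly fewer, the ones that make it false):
is true only for:
  l=True, o=False, s=False;
  l=True, o=False, s=True;
  l=True, o=True, s=False;
  l=True, o=True, s=True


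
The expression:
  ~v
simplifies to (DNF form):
~v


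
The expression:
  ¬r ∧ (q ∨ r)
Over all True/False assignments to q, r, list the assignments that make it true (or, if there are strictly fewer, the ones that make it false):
is true only for:
  q=True, r=False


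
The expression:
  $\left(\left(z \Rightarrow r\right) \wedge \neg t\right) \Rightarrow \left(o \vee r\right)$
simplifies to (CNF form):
$o \vee r \vee t \vee z$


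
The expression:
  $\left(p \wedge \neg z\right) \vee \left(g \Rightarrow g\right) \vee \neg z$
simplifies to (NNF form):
$\text{True}$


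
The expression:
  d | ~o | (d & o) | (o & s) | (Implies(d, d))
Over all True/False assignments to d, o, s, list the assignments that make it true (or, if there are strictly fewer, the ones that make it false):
is always true.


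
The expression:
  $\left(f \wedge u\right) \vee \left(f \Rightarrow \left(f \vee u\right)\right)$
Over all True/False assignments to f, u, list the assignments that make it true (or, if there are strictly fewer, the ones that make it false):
is always true.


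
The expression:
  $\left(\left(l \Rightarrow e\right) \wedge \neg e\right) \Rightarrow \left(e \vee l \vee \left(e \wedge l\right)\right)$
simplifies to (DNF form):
$e \vee l$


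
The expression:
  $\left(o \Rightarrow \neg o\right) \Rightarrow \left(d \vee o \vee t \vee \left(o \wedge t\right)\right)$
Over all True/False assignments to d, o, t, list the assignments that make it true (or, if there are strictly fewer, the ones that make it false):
is false only for:
  d=False, o=False, t=False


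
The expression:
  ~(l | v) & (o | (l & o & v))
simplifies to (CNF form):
o & ~l & ~v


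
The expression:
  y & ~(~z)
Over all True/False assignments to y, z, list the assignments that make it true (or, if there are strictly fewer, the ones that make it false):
is true only for:
  y=True, z=True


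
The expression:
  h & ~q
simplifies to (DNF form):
h & ~q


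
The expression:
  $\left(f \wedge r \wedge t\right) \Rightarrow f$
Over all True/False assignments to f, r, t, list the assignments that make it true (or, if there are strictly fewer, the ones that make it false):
is always true.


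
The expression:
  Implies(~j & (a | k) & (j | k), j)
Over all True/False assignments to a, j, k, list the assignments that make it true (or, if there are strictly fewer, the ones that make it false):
is false only for:
  a=False, j=False, k=True;
  a=True, j=False, k=True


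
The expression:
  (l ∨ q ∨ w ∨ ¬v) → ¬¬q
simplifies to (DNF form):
q ∨ (v ∧ ¬l ∧ ¬w)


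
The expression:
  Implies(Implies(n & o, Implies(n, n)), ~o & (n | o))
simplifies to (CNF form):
n & ~o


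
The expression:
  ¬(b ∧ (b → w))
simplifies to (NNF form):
¬b ∨ ¬w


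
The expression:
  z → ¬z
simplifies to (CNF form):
¬z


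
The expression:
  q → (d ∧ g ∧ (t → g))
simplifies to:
(d ∧ g) ∨ ¬q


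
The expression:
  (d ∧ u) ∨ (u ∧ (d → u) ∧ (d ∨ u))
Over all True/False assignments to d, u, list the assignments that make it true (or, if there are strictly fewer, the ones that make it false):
is true only for:
  d=False, u=True;
  d=True, u=True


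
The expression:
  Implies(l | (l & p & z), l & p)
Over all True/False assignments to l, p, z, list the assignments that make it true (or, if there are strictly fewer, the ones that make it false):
is false only for:
  l=True, p=False, z=False;
  l=True, p=False, z=True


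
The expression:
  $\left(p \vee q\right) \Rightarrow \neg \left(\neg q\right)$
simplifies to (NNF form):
$q \vee \neg p$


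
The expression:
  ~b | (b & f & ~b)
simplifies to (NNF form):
~b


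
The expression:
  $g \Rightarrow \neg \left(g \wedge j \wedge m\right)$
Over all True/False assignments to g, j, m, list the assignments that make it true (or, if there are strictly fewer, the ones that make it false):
is false only for:
  g=True, j=True, m=True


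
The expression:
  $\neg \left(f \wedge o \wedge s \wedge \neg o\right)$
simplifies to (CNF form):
$\text{True}$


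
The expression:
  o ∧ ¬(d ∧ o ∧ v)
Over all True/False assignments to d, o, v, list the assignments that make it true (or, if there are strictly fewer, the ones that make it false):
is true only for:
  d=False, o=True, v=False;
  d=False, o=True, v=True;
  d=True, o=True, v=False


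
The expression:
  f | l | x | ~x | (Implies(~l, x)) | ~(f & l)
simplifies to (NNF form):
True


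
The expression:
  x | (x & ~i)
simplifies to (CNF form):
x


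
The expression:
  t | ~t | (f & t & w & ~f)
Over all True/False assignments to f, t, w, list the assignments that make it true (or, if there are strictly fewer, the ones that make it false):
is always true.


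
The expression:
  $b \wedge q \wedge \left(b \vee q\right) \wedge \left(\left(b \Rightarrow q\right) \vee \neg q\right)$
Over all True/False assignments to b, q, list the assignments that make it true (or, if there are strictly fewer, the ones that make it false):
is true only for:
  b=True, q=True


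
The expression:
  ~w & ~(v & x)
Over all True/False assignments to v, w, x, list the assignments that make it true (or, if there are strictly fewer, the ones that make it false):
is true only for:
  v=False, w=False, x=False;
  v=False, w=False, x=True;
  v=True, w=False, x=False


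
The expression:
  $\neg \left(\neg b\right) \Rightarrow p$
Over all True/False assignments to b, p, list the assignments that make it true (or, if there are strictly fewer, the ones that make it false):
is false only for:
  b=True, p=False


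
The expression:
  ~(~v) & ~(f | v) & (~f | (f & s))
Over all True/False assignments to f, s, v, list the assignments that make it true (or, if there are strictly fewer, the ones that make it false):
is never true.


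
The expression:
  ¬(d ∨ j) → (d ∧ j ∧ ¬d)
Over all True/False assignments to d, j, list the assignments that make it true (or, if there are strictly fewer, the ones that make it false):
is false only for:
  d=False, j=False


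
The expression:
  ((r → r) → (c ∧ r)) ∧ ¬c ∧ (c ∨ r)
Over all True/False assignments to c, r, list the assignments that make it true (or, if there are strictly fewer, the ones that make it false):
is never true.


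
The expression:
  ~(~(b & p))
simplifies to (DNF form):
b & p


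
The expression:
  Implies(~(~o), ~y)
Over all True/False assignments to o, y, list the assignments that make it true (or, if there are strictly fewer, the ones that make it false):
is false only for:
  o=True, y=True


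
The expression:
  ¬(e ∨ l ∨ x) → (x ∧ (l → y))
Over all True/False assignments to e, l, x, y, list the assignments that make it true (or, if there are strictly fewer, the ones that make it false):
is false only for:
  e=False, l=False, x=False, y=False;
  e=False, l=False, x=False, y=True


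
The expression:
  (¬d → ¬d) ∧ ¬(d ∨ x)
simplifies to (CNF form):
¬d ∧ ¬x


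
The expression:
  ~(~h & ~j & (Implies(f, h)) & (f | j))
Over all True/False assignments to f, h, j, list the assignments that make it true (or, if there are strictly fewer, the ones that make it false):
is always true.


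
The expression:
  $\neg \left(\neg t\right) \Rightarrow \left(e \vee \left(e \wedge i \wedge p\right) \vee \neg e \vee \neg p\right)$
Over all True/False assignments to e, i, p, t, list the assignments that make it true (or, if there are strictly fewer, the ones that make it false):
is always true.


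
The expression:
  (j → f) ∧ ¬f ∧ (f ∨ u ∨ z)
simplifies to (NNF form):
¬f ∧ ¬j ∧ (u ∨ z)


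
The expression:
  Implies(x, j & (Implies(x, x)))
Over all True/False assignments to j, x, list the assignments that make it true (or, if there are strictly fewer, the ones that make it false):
is false only for:
  j=False, x=True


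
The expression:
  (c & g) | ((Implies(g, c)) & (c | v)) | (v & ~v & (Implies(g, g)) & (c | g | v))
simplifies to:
c | (v & ~g)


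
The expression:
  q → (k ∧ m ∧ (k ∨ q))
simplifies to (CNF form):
(k ∨ ¬q) ∧ (m ∨ ¬q)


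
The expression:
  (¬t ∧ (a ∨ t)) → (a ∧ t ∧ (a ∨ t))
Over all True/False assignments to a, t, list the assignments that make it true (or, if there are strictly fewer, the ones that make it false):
is false only for:
  a=True, t=False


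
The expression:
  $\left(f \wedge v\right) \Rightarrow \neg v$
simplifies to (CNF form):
$\neg f \vee \neg v$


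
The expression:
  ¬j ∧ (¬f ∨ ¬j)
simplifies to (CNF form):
¬j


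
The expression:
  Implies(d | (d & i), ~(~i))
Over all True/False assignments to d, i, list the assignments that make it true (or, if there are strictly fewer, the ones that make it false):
is false only for:
  d=True, i=False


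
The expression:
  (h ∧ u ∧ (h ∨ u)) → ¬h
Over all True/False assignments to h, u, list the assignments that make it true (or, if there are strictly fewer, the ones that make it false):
is false only for:
  h=True, u=True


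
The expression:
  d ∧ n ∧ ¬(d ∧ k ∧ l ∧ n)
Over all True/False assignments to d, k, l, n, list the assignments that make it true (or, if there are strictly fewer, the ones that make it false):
is true only for:
  d=True, k=False, l=False, n=True;
  d=True, k=False, l=True, n=True;
  d=True, k=True, l=False, n=True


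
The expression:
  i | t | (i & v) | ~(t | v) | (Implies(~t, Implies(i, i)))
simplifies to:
True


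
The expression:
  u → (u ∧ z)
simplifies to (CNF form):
z ∨ ¬u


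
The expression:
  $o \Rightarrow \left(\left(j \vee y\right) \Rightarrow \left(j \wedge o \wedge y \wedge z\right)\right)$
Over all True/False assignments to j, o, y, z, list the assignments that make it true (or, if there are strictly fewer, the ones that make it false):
is false only for:
  j=False, o=True, y=True, z=False;
  j=False, o=True, y=True, z=True;
  j=True, o=True, y=False, z=False;
  j=True, o=True, y=False, z=True;
  j=True, o=True, y=True, z=False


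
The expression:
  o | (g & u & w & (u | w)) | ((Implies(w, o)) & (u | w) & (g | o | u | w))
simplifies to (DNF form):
o | (g & u) | (u & ~w)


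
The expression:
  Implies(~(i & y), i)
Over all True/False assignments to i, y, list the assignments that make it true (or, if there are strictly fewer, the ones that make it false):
is true only for:
  i=True, y=False;
  i=True, y=True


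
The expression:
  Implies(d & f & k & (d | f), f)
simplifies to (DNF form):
True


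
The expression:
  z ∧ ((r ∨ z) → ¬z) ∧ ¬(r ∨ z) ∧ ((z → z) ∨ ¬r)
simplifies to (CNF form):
False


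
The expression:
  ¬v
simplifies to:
¬v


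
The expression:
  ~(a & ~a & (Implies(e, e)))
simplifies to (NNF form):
True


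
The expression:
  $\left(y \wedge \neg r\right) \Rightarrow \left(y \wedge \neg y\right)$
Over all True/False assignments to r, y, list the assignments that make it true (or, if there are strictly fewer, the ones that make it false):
is false only for:
  r=False, y=True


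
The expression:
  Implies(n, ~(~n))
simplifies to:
True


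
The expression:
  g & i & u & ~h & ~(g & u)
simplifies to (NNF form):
False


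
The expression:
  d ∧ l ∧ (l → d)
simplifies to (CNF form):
d ∧ l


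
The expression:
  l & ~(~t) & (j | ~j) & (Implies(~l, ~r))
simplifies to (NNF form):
l & t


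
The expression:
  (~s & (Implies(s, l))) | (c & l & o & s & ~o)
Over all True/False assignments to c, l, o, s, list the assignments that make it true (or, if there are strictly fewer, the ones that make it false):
is true only for:
  c=False, l=False, o=False, s=False;
  c=False, l=False, o=True, s=False;
  c=False, l=True, o=False, s=False;
  c=False, l=True, o=True, s=False;
  c=True, l=False, o=False, s=False;
  c=True, l=False, o=True, s=False;
  c=True, l=True, o=False, s=False;
  c=True, l=True, o=True, s=False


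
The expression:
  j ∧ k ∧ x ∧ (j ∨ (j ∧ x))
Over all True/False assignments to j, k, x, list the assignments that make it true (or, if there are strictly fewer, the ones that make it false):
is true only for:
  j=True, k=True, x=True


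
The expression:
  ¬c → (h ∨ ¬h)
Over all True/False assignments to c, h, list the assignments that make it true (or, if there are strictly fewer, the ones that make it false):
is always true.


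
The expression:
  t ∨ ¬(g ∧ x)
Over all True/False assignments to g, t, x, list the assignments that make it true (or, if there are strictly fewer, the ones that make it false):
is false only for:
  g=True, t=False, x=True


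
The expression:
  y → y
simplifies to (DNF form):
True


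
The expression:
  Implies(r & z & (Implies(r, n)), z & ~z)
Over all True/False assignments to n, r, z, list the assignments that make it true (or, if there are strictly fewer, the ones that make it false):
is false only for:
  n=True, r=True, z=True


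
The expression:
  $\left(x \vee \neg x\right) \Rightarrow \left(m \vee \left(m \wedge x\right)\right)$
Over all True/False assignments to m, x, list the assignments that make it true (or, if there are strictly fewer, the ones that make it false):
is true only for:
  m=True, x=False;
  m=True, x=True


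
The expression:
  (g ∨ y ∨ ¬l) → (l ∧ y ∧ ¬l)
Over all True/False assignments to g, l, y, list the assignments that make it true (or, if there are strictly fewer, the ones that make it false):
is true only for:
  g=False, l=True, y=False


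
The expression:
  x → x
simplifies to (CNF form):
True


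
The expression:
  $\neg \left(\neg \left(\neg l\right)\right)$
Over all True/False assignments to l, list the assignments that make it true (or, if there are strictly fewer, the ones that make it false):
is true only for:
  l=False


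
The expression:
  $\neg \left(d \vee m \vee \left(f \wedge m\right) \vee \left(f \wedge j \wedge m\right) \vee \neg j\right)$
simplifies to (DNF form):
$j \wedge \neg d \wedge \neg m$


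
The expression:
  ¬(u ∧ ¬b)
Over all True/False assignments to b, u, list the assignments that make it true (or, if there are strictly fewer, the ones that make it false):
is false only for:
  b=False, u=True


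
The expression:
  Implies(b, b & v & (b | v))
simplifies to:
v | ~b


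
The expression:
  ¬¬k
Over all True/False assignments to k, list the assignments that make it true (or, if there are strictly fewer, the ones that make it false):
is true only for:
  k=True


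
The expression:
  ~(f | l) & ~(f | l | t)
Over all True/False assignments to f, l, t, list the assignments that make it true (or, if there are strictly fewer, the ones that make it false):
is true only for:
  f=False, l=False, t=False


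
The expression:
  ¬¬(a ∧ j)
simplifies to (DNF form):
a ∧ j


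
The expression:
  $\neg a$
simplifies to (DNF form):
$\neg a$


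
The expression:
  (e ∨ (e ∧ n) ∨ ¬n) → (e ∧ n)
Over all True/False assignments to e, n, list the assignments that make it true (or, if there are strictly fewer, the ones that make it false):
is true only for:
  e=False, n=True;
  e=True, n=True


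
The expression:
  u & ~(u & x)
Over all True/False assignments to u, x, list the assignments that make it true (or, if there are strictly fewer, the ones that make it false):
is true only for:
  u=True, x=False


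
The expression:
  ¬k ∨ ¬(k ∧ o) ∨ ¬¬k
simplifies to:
True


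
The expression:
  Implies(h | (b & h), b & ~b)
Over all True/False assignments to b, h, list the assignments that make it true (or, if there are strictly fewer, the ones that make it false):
is true only for:
  b=False, h=False;
  b=True, h=False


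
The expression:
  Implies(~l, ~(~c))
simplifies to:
c | l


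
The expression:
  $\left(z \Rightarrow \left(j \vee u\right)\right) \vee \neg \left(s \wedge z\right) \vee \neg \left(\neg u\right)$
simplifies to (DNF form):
$j \vee u \vee \neg s \vee \neg z$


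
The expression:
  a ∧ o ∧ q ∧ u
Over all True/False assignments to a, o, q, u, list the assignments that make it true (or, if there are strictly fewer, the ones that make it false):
is true only for:
  a=True, o=True, q=True, u=True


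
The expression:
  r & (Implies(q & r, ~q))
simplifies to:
r & ~q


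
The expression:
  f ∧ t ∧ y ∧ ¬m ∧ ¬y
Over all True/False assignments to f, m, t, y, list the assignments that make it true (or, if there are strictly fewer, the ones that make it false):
is never true.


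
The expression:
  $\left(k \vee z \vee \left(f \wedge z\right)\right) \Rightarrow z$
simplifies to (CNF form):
$z \vee \neg k$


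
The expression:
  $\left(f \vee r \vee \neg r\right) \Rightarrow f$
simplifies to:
$f$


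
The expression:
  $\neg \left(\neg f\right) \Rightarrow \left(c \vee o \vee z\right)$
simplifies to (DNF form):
$c \vee o \vee z \vee \neg f$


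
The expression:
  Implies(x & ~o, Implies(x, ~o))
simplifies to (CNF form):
True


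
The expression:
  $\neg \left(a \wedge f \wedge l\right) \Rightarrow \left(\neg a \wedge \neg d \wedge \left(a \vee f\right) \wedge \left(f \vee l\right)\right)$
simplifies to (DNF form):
$\left(a \wedge f \wedge l\right) \vee \left(f \wedge \neg a \wedge \neg d\right)$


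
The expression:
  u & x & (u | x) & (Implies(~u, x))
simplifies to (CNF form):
u & x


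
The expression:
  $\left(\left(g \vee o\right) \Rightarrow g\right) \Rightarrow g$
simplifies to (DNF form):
$g \vee o$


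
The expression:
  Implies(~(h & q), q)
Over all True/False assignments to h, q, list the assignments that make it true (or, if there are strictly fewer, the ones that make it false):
is true only for:
  h=False, q=True;
  h=True, q=True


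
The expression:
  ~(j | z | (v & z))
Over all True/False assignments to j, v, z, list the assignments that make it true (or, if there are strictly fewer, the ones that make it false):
is true only for:
  j=False, v=False, z=False;
  j=False, v=True, z=False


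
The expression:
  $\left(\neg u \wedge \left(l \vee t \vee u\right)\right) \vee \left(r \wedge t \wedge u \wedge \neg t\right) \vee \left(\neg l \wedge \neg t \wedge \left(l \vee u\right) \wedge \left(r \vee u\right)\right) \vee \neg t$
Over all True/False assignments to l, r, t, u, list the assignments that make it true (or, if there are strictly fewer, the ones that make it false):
is false only for:
  l=False, r=False, t=True, u=True;
  l=False, r=True, t=True, u=True;
  l=True, r=False, t=True, u=True;
  l=True, r=True, t=True, u=True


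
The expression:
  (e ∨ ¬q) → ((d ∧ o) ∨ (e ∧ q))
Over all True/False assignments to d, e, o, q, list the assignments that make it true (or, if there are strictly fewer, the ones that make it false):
is false only for:
  d=False, e=False, o=False, q=False;
  d=False, e=False, o=True, q=False;
  d=False, e=True, o=False, q=False;
  d=False, e=True, o=True, q=False;
  d=True, e=False, o=False, q=False;
  d=True, e=True, o=False, q=False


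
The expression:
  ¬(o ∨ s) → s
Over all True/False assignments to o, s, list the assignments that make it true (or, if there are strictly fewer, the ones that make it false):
is false only for:
  o=False, s=False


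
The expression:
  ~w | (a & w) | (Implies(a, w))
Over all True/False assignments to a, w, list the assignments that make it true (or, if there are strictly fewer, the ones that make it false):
is always true.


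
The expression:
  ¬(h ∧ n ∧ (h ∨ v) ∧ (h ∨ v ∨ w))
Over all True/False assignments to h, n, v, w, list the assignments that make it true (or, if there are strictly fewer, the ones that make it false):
is false only for:
  h=True, n=True, v=False, w=False;
  h=True, n=True, v=False, w=True;
  h=True, n=True, v=True, w=False;
  h=True, n=True, v=True, w=True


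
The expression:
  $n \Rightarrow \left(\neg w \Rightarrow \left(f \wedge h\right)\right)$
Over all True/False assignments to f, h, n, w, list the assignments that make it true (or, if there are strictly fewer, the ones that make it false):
is false only for:
  f=False, h=False, n=True, w=False;
  f=False, h=True, n=True, w=False;
  f=True, h=False, n=True, w=False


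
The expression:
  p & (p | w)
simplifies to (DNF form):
p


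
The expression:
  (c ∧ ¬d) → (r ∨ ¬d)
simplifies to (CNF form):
True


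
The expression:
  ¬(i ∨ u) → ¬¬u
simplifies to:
i ∨ u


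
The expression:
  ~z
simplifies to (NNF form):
~z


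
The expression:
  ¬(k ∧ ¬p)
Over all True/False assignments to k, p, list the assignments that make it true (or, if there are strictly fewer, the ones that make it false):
is false only for:
  k=True, p=False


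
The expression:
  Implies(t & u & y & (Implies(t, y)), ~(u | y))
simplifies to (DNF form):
~t | ~u | ~y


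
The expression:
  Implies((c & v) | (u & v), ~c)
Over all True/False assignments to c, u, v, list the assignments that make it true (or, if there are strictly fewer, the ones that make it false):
is false only for:
  c=True, u=False, v=True;
  c=True, u=True, v=True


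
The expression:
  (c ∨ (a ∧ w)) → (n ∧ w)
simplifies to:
(n ∧ w) ∨ (¬a ∧ ¬c) ∨ (¬c ∧ ¬w)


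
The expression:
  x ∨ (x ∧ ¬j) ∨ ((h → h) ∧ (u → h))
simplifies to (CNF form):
h ∨ x ∨ ¬u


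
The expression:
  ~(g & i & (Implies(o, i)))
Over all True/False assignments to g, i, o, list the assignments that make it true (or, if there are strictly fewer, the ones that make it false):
is false only for:
  g=True, i=True, o=False;
  g=True, i=True, o=True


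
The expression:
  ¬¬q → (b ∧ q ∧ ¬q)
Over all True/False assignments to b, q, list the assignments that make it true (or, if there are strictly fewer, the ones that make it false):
is true only for:
  b=False, q=False;
  b=True, q=False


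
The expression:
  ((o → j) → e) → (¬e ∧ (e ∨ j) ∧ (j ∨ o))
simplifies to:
¬e ∧ (j ∨ ¬o)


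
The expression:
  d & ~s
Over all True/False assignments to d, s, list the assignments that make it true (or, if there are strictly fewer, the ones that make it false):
is true only for:
  d=True, s=False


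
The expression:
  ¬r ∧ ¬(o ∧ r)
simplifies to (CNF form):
¬r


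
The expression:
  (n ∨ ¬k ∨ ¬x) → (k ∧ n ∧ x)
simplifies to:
k ∧ x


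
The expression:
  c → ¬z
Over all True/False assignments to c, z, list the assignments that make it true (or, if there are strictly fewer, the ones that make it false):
is false only for:
  c=True, z=True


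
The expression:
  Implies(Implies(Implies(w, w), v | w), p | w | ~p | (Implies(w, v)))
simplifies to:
True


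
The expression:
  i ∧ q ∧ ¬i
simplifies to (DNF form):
False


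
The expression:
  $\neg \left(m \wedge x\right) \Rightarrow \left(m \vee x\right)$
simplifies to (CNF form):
$m \vee x$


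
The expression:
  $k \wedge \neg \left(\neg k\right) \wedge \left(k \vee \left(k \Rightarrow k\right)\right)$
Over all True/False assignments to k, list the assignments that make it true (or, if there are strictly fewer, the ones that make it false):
is true only for:
  k=True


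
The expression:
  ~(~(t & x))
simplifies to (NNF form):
t & x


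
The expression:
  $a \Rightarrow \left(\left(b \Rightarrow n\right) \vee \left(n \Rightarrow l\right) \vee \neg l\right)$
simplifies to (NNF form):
$\text{True}$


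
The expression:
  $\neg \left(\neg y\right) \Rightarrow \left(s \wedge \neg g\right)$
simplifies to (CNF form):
$\left(s \vee \neg y\right) \wedge \left(\neg g \vee \neg y\right)$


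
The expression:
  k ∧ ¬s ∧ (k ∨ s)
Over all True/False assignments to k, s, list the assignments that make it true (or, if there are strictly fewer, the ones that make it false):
is true only for:
  k=True, s=False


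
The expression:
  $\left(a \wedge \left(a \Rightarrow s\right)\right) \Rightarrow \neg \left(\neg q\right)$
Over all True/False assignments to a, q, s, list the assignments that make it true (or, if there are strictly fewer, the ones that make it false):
is false only for:
  a=True, q=False, s=True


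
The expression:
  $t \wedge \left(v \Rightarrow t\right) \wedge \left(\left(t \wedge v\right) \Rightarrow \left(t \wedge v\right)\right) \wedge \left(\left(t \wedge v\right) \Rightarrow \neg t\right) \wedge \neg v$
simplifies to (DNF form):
$t \wedge \neg v$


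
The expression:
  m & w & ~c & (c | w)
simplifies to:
m & w & ~c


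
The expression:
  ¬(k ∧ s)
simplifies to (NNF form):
¬k ∨ ¬s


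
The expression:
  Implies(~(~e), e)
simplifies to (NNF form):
True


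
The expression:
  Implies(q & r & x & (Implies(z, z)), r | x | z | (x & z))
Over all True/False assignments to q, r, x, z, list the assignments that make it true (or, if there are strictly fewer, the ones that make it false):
is always true.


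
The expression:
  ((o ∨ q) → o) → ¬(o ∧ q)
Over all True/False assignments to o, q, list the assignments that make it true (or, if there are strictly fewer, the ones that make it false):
is false only for:
  o=True, q=True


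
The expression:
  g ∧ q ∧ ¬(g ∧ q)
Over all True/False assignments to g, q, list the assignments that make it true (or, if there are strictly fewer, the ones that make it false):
is never true.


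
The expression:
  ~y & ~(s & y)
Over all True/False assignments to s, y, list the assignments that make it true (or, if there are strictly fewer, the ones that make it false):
is true only for:
  s=False, y=False;
  s=True, y=False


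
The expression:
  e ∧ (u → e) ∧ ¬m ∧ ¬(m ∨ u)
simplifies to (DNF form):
e ∧ ¬m ∧ ¬u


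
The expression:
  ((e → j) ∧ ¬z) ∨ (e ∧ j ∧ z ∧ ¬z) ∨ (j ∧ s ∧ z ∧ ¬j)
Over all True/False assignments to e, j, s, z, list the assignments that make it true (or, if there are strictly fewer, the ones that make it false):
is true only for:
  e=False, j=False, s=False, z=False;
  e=False, j=False, s=True, z=False;
  e=False, j=True, s=False, z=False;
  e=False, j=True, s=True, z=False;
  e=True, j=True, s=False, z=False;
  e=True, j=True, s=True, z=False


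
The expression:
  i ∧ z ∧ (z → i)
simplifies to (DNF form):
i ∧ z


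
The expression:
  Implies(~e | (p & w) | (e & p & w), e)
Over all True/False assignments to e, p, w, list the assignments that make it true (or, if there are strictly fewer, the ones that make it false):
is true only for:
  e=True, p=False, w=False;
  e=True, p=False, w=True;
  e=True, p=True, w=False;
  e=True, p=True, w=True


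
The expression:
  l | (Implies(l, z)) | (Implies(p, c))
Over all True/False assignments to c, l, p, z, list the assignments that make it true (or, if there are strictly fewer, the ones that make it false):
is always true.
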